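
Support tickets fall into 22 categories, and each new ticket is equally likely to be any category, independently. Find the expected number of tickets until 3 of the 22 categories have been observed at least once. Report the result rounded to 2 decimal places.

3.15

Going from k to k+1 distinct takes a geometric number of tickets with mean 22/(22-k).
Sum over k = 0,...,2: E = 22/22 + 22/21 + 22/20 = 3.148.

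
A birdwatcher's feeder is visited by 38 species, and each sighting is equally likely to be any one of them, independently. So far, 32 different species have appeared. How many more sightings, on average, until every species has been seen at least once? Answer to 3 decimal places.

From k distinct to k+1 distinct takes on average 38/(38-k) sightings.
Sum over k = 32,...,37: E = 38/6 + 38/5 + 38/4 + 38/3 + 38/2 + 38/1 = 93.1000.

93.100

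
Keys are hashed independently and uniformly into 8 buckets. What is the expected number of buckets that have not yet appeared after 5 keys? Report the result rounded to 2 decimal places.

4.10

For each bucket, P(unseen after 5) = (7/8)^5 = 0.513.
By linearity of expectation, E[unseen] = 8·(7/8)^5 = 4.103.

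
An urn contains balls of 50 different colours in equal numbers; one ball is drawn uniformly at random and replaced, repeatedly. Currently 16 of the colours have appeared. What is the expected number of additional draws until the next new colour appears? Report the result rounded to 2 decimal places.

1.47

The number of draws until the next new colour is geometric with success probability 34/50, so its mean is 50/34.
E = 50/34 = 1.471.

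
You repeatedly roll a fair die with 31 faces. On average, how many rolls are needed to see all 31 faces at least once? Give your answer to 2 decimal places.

124.84

After k distinct faces have appeared, the next roll gives a new one with probability (31-k)/31, so the expected wait for the (k+1)-th is 31/(31-k).
E[T] = 31/31 + 31/30 + 31/29 + ... + 31/2 + 31/1 = 31·H_{31}.
H_{31} = 4.027, so E[T] = 124.845.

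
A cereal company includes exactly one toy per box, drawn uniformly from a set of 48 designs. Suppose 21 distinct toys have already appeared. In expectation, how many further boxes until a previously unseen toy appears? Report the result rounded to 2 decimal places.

Each box yields a new toy with probability (48-21)/48 = 27/48, so the wait is geometric with mean 48/27.
E = 48/27 = 1.778.

1.78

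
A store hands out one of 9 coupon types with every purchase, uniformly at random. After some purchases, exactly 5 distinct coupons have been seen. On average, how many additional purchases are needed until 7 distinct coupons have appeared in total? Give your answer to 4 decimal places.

From k distinct to k+1 distinct takes on average 9/(9-k) purchases.
Sum over k = 5,...,6: E = 9/4 + 9/3 = 5.25000.

5.2500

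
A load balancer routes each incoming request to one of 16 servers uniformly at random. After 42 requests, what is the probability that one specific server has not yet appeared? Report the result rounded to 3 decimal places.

Each request misses the fixed server with probability (16-1)/16 = 15/16, independently.
P(still missing after 42) = (15/16)^42 = 0.0665.

0.066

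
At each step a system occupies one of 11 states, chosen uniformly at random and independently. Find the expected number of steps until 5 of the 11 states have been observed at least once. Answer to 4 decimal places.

Going from k to k+1 distinct takes a geometric number of steps with mean 11/(11-k).
Sum over k = 0,...,4: E = 11/11 + 11/10 + 11/9 + 11/8 + 11/7 = 6.26865.

6.2687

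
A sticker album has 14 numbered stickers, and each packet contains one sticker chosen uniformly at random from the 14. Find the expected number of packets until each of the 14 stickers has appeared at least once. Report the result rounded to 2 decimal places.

45.52

Split into phases: going from k distinct to k+1 distinct takes on average 14/(14-k) packets.
E[T] = 14/14 + 14/13 + 14/12 + ... + 14/2 + 14/1 = 14·H_{14}.
H_{14} = 3.252, so E[T] = 45.522.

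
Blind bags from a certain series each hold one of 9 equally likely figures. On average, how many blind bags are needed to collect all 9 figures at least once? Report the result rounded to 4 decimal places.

25.4607

The wait to go from k to k+1 distinct figures is geometric with mean 9/(9-k).
E[T] = 9/9 + 9/8 + 9/7 + ... + 9/2 + 9/1 = 9·H_{9}.
H_{9} = 2.82897, so E[T] = 25.46071.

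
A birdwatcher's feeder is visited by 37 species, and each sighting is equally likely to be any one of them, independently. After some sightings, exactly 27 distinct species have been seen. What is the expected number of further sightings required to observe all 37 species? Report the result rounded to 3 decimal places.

108.372

The wait to go from k to k+1 distinct species is geometric with mean 37/(37-k).
Sum over k = 27,...,36: E = 37/10 + 37/9 + 37/8 + ... + 37/2 + 37/1 = 108.3718.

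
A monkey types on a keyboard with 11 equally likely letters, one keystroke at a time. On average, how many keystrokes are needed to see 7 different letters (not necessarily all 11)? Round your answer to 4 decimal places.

With k distinct letters already seen, the next new one arrives after an expected 11/(11-k) keystrokes.
Sum over k = 0,...,6: E = 11/11 + 11/10 + 11/9 + ... + 11/6 + 11/5 = 10.30198.

10.3020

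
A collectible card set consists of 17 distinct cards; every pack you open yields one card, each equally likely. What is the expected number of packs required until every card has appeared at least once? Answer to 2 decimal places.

58.47

After k distinct cards have appeared, the next pack gives a new one with probability (17-k)/17, so the expected wait for the (k+1)-th is 17/(17-k).
E[T] = 17/17 + 17/16 + 17/15 + ... + 17/2 + 17/1 = 17·H_{17}.
H_{17} = 3.440, so E[T] = 58.472.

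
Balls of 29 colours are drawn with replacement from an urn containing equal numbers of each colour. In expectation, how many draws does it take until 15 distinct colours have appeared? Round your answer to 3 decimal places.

With k distinct colours already seen, the next new one arrives after an expected 29/(29-k) draws.
Sum over k = 0,...,14: E = 29/29 + 29/28 + 29/27 + ... + 29/16 + 29/15 = 20.5927.

20.593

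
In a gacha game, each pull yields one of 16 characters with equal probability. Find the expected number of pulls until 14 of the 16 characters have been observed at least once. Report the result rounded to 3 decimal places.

With k distinct characters already seen, the next new one arrives after an expected 16/(16-k) pulls.
Sum over k = 0,...,13: E = 16/16 + 16/15 + 16/14 + ... + 16/4 + 16/3 = 30.0917.

30.092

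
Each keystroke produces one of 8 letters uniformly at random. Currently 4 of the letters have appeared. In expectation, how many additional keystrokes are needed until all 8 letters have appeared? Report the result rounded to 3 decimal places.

With k distinct letters already seen, the next new one takes an expected 8/(8-k) keystrokes.
Sum over k = 4,...,7: E = 8/4 + 8/3 + 8/2 + 8/1 = 16.6667.

16.667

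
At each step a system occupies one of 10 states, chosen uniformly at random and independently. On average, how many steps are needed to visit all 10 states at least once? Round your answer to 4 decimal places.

29.2897

Split into phases: going from k distinct to k+1 distinct takes on average 10/(10-k) steps.
E[T] = 10/10 + 10/9 + 10/8 + ... + 10/2 + 10/1 = 10·H_{10}.
H_{10} = 2.92897, so E[T] = 29.28968.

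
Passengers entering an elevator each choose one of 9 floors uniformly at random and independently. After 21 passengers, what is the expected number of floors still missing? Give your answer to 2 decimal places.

For each floor, P(unseen after 21) = (8/9)^21 = 0.084.
By linearity of expectation, E[unseen] = 9·(8/9)^21 = 0.759.

0.76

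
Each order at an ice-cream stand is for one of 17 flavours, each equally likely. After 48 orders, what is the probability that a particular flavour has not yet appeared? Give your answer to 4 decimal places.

On each order the fixed flavour fails to appear with probability 16/17.
P(still missing after 48) = (16/17)^48 = 0.05448.

0.0545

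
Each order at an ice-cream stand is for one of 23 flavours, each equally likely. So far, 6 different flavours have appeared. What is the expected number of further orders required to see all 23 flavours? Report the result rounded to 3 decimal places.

With k distinct flavours already seen, the next new one takes an expected 23/(23-k) orders.
Sum over k = 6,...,22: E = 23/17 + 23/16 + 23/15 + ... + 23/2 + 23/1 = 79.1097.

79.110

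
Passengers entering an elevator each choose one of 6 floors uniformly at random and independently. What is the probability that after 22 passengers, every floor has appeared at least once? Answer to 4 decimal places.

Let A_i be the event that floor i is missing after 22 passengers. By inclusion–exclusion on the A_i,
P(all seen) = Σ_{j=0}^{6} (-1)^j C(6,j)((6-j)/6)^22
= 1.00000 - 0.10868 + 0.00200 - 0.00000 + 0.00000 - 0.00000 + 0.00000
= 0.89332.

0.8933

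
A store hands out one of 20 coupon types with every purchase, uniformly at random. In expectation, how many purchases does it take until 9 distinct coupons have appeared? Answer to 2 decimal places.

With k distinct coupons already seen, the next new one arrives after an expected 20/(20-k) purchases.
Sum over k = 0,...,8: E = 20/20 + 20/19 + 20/18 + ... + 20/13 + 20/12 = 11.557.

11.56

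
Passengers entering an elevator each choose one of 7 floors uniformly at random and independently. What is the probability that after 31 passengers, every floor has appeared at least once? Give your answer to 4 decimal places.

Let A_i be the event that floor i is missing after 31 passengers. By inclusion–exclusion on the A_i,
P(all seen) = Σ_{j=0}^{7} (-1)^j C(7,j)((7-j)/7)^31
= 1.00000 - 0.05885 + 0.00062 - 0.00000 + 0.00000 - 0.00000 + 0.00000 - 0.00000
= 0.94177.

0.9418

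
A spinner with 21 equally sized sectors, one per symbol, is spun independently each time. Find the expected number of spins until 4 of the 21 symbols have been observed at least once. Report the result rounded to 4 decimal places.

4.3219

Going from k to k+1 distinct takes a geometric number of spins with mean 21/(21-k).
Sum over k = 0,...,3: E = 21/21 + 21/20 + 21/19 + 21/18 = 4.32193.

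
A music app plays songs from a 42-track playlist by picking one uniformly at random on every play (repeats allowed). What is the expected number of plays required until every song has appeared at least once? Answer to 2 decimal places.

After k distinct songs have appeared, the next play gives a new one with probability (42-k)/42, so the expected wait for the (k+1)-th is 42/(42-k).
E[T] = 42/42 + 42/41 + 42/40 + ... + 42/2 + 42/1 = 42·H_{42}.
H_{42} = 4.327, so E[T] = 181.723.

181.72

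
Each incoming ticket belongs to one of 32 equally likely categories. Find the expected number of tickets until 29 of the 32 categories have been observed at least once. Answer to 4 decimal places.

Going from k to k+1 distinct takes a geometric number of tickets with mean 32/(32-k).
Sum over k = 0,...,28: E = 32/32 + 32/31 + 32/30 + ... + 32/5 + 32/4 = 71.20518.

71.2052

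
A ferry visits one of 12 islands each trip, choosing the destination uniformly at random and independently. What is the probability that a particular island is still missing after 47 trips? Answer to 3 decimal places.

0.017

Each trip misses the fixed island with probability (12-1)/12 = 11/12, independently.
P(still missing after 47) = (11/12)^47 = 0.0167.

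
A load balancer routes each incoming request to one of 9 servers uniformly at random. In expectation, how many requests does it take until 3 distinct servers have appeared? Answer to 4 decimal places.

3.4107

Going from k to k+1 distinct takes a geometric number of requests with mean 9/(9-k).
Sum over k = 0,...,2: E = 9/9 + 9/8 + 9/7 = 3.41071.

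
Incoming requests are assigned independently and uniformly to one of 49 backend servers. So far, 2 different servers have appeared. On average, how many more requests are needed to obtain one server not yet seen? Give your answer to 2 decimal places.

1.04

The number of requests until the next new server is geometric with success probability 47/49, so its mean is 49/47.
E = 49/47 = 1.043.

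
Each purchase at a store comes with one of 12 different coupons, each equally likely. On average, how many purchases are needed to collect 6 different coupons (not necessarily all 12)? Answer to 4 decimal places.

7.8385

Going from k to k+1 distinct takes a geometric number of purchases with mean 12/(12-k).
Sum over k = 0,...,5: E = 12/12 + 12/11 + 12/10 + 12/9 + 12/8 + 12/7 = 7.83853.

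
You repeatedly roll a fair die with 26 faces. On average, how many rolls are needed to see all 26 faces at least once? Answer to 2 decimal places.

100.21

Split into phases: going from k distinct to k+1 distinct takes on average 26/(26-k) rolls.
E[T] = 26/26 + 26/25 + 26/24 + ... + 26/2 + 26/1 = 26·H_{26}.
H_{26} = 3.854, so E[T] = 100.215.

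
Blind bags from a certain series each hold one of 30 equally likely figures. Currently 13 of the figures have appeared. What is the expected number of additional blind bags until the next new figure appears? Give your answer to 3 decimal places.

1.765

Each blind bag yields a new figure with probability (30-13)/30 = 17/30, so the wait is geometric with mean 30/17.
E = 30/17 = 1.7647.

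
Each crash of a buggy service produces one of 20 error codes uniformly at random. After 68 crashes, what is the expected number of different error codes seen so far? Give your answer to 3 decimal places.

For each error code, P(seen in 68 crashes) = 1 - (19/20)^68 = 0.9694.
By linearity of expectation, E[distinct seen] = 20·(1 - (19/20)^68) = 19.3887.

19.389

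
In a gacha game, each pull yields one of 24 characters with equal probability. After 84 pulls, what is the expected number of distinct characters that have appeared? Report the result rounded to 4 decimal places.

For each character, P(seen in 84 pulls) = 1 - (23/24)^84 = 0.97198.
By linearity of expectation, E[distinct seen] = 24·(1 - (23/24)^84) = 23.32763.

23.3276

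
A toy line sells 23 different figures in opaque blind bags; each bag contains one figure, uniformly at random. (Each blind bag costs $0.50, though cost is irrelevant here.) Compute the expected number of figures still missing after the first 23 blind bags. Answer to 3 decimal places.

8.274

For each figure, P(unseen after 23) = (22/23)^23 = 0.3597.
By linearity of expectation, E[unseen] = 23·(22/23)^23 = 8.2739.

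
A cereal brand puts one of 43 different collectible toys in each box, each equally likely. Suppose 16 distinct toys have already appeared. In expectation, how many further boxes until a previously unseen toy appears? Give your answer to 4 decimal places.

The number of boxes until the next new toy is geometric with success probability 27/43, so its mean is 43/27.
E = 43/27 = 1.59259.

1.5926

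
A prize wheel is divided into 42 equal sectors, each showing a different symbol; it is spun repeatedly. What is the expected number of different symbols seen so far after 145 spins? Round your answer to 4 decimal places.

For each symbol, P(seen in 145 spins) = 1 - (41/42)^145 = 0.96963.
By linearity of expectation, E[distinct seen] = 42·(1 - (41/42)^145) = 40.72426.

40.7243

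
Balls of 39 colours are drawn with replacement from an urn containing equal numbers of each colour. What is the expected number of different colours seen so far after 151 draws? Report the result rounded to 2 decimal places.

38.23

For each colour, P(seen in 151 draws) = 1 - (38/39)^151 = 0.980.
By linearity of expectation, E[distinct seen] = 39·(1 - (38/39)^151) = 38.228.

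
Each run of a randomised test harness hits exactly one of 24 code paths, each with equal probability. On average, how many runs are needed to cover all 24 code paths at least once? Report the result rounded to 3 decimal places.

Split into phases: going from k distinct to k+1 distinct takes on average 24/(24-k) runs.
E[T] = 24/24 + 24/23 + 24/22 + ... + 24/2 + 24/1 = 24·H_{24}.
H_{24} = 3.7760, so E[T] = 90.6230.

90.623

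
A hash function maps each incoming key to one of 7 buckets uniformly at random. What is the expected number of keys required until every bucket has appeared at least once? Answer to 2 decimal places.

18.15

After k distinct buckets have appeared, the next key gives a new one with probability (7-k)/7, so the expected wait for the (k+1)-th is 7/(7-k).
E[T] = 7/7 + 7/6 + 7/5 + ... + 7/2 + 7/1 = 7·H_{7}.
H_{7} = 2.593, so E[T] = 18.150.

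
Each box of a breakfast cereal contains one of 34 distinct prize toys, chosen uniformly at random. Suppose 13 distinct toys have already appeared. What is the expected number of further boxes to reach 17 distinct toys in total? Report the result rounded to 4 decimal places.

6.9974

With k distinct toys already seen, the next new one takes an expected 34/(34-k) boxes.
Sum over k = 13,...,16: E = 34/21 + 34/20 + 34/19 + 34/18 = 6.99741.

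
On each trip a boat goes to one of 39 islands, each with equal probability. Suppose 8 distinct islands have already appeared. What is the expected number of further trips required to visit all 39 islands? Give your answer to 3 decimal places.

157.063

From k distinct to k+1 distinct takes on average 39/(39-k) trips.
Sum over k = 8,...,38: E = 39/31 + 39/30 + 39/29 + ... + 39/2 + 39/1 = 157.0626.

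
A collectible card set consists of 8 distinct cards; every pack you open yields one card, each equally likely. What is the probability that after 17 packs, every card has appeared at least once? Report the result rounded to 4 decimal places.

By inclusion–exclusion over which cards are missing,
P(all seen) = Σ_{j=0}^{8} (-1)^j C(8,j)((8-j)/8)^17
= 1.00000 - 0.82647 + 0.21047 - 0.01897 + 0.00053 - 0.00000 + 0.00000 - 0.00000 + 0.00000
= 0.36556.

0.3656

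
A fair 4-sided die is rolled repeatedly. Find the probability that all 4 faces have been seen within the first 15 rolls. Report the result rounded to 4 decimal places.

Let A_i be the event that face i is missing after 15 rolls. By inclusion–exclusion on the A_i,
P(all seen) = Σ_{j=0}^{4} (-1)^j C(4,j)((4-j)/4)^15
= 1.00000 - 0.05345 + 0.00018 - 0.00000 + 0.00000
= 0.94673.

0.9467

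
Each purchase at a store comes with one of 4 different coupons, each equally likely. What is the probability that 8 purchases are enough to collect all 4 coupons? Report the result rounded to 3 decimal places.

0.623

Let A_i be the event that coupon i is missing after 8 purchases. By inclusion–exclusion on the A_i,
P(all seen) = Σ_{j=0}^{4} (-1)^j C(4,j)((4-j)/4)^8
= 1.0000 - 0.4005 + 0.0234 - 0.0001 + 0.0000
= 0.6229.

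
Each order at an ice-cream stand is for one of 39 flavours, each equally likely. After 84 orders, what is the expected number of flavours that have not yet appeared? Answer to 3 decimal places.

4.400

For each flavour, P(unseen after 84) = (38/39)^84 = 0.1128.
By linearity of expectation, E[unseen] = 39·(38/39)^84 = 4.4001.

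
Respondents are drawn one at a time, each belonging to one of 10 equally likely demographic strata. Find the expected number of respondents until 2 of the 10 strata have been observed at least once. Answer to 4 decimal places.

With k distinct strata already seen, the next new one arrives after an expected 10/(10-k) respondents.
Sum over k = 0,...,1: E = 10/10 + 10/9 = 2.11111.

2.1111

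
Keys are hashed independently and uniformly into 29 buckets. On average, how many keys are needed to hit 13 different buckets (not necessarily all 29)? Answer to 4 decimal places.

Going from k to k+1 distinct takes a geometric number of keys with mean 29/(29-k).
Sum over k = 0,...,12: E = 29/29 + 29/28 + 29/27 + ... + 29/18 + 29/17 = 16.84682.

16.8468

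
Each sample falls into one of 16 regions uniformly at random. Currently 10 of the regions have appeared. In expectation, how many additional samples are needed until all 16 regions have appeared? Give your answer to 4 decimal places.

39.2000

With k distinct regions already seen, the next new one takes an expected 16/(16-k) samples.
Sum over k = 10,...,15: E = 16/6 + 16/5 + 16/4 + 16/3 + 16/2 + 16/1 = 39.20000.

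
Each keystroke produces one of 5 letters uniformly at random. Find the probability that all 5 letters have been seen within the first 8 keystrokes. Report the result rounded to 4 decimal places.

By inclusion–exclusion over which letters are missing,
P(all seen) = Σ_{j=0}^{5} (-1)^j C(5,j)((5-j)/5)^8
= 1.00000 - 0.83886 + 0.16796 - 0.00655 + 0.00001 - 0.00000
= 0.32256.

0.3226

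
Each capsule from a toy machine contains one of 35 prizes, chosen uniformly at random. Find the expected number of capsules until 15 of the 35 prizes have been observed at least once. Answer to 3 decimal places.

Going from k to k+1 distinct takes a geometric number of capsules with mean 35/(35-k).
Sum over k = 0,...,14: E = 35/35 + 35/34 + 35/33 + ... + 35/22 + 35/21 = 19.2165.

19.216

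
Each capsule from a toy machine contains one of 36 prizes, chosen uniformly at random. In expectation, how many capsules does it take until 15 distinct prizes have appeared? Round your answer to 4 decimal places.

With k distinct prizes already seen, the next new one arrives after an expected 36/(36-k) capsules.
Sum over k = 0,...,14: E = 36/36 + 36/35 + 36/34 + ... + 36/23 + 36/22 = 19.05122.

19.0512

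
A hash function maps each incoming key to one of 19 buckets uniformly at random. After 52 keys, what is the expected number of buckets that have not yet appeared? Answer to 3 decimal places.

1.142

For each bucket, P(unseen after 52) = (18/19)^52 = 0.0601.
By linearity of expectation, E[unseen] = 19·(18/19)^52 = 1.1422.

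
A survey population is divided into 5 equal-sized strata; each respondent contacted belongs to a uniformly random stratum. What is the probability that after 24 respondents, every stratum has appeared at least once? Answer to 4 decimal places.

By inclusion–exclusion over which strata are missing,
P(all seen) = Σ_{j=0}^{5} (-1)^j C(5,j)((5-j)/5)^24
= 1.00000 - 0.02361 + 0.00005 - 0.00000 + 0.00000 - 0.00000
= 0.97644.

0.9764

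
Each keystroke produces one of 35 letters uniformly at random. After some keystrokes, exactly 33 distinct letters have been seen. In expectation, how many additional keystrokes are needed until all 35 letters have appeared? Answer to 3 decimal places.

52.500

With k distinct letters already seen, the next new one takes an expected 35/(35-k) keystrokes.
Sum over k = 33,...,34: E = 35/2 + 35/1 = 52.5000.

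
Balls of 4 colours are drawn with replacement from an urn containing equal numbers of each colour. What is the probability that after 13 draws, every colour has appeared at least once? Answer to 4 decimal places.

Let A_i be the event that colour i is missing after 13 draws. By inclusion–exclusion on the A_i,
P(all seen) = Σ_{j=0}^{4} (-1)^j C(4,j)((4-j)/4)^13
= 1.00000 - 0.09503 + 0.00073 - 0.00000 + 0.00000
= 0.90570.

0.9057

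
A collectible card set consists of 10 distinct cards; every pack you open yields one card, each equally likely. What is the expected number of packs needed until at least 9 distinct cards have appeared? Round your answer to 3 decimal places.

Going from k to k+1 distinct takes a geometric number of packs with mean 10/(10-k).
Sum over k = 0,...,8: E = 10/10 + 10/9 + 10/8 + ... + 10/3 + 10/2 = 19.2897.

19.290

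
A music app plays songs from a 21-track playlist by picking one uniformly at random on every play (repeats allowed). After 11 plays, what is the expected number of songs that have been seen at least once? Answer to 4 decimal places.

8.7217

For each song, P(seen in 11 plays) = 1 - (20/21)^11 = 0.41532.
By linearity of expectation, E[distinct seen] = 21·(1 - (20/21)^11) = 8.72173.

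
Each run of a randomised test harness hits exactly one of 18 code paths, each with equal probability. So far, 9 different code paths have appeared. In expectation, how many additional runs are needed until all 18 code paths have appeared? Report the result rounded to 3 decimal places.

The wait to go from k to k+1 distinct code paths is geometric with mean 18/(18-k).
Sum over k = 9,...,17: E = 18/9 + 18/8 + 18/7 + ... + 18/2 + 18/1 = 50.9214.

50.921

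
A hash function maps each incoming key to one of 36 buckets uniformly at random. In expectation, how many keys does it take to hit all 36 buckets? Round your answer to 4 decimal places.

150.2841

After k distinct buckets have appeared, the next key gives a new one with probability (36-k)/36, so the expected wait for the (k+1)-th is 36/(36-k).
E[T] = 36/36 + 36/35 + 36/34 + ... + 36/2 + 36/1 = 36·H_{36}.
H_{36} = 4.17456, so E[T] = 150.28413.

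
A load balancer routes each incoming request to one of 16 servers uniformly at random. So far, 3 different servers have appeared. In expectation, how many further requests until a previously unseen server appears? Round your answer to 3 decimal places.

Each request yields a new server with probability (16-3)/16 = 13/16, so the wait is geometric with mean 16/13.
E = 16/13 = 1.2308.

1.231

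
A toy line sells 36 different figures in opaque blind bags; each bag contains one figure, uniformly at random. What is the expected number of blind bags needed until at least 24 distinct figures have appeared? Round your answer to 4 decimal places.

38.5685

Going from k to k+1 distinct takes a geometric number of blind bags with mean 36/(36-k).
Sum over k = 0,...,23: E = 36/36 + 36/35 + 36/34 + ... + 36/14 + 36/13 = 38.56855.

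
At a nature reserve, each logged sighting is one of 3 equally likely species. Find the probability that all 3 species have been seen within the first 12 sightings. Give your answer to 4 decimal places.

By inclusion–exclusion over which species are missing,
P(all seen) = Σ_{j=0}^{3} (-1)^j C(3,j)((3-j)/3)^12
= 1.00000 - 0.02312 + 0.00001 - 0.00000
= 0.97688.

0.9769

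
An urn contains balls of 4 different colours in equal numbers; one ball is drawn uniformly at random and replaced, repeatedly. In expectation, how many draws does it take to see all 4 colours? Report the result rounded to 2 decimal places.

8.33

Split into phases: going from k distinct to k+1 distinct takes on average 4/(4-k) draws.
E[T] = 4/4 + 4/3 + 4/2 + 4/1 = 4·H_{4}.
H_{4} = 2.083, so E[T] = 8.333.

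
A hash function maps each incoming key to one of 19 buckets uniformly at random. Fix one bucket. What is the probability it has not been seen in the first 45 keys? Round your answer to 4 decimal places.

On each key the fixed bucket fails to appear with probability 18/19.
P(still missing after 45) = (18/19)^45 = 0.08777.

0.0878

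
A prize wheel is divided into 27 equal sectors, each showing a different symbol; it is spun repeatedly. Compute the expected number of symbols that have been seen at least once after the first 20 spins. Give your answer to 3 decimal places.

For each symbol, P(seen in 20 spins) = 1 - (26/27)^20 = 0.5299.
By linearity of expectation, E[distinct seen] = 27·(1 - (26/27)^20) = 14.3073.

14.307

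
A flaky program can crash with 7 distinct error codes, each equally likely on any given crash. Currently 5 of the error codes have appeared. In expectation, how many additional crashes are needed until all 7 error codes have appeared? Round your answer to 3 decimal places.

10.500

With k distinct error codes already seen, the next new one takes an expected 7/(7-k) crashes.
Sum over k = 5,...,6: E = 7/2 + 7/1 = 10.5000.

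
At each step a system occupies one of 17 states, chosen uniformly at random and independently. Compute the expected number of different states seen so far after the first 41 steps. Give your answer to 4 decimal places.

15.5843

For each state, P(seen in 41 steps) = 1 - (16/17)^41 = 0.91673.
By linearity of expectation, E[distinct seen] = 17·(1 - (16/17)^41) = 15.58433.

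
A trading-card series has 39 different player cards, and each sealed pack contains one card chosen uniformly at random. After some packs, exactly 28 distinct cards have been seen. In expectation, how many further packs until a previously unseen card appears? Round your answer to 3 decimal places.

Each pack yields a new card with probability (39-28)/39 = 11/39, so the wait is geometric with mean 39/11.
E = 39/11 = 3.5455.

3.545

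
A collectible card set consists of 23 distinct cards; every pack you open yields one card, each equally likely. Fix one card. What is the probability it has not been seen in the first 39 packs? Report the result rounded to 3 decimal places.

0.177

On each pack the fixed card fails to appear with probability 22/23.
P(still missing after 39) = (22/23)^39 = 0.1766.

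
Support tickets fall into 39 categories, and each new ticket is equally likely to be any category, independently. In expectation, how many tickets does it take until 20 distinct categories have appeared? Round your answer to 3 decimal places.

With k distinct categories already seen, the next new one arrives after an expected 39/(39-k) tickets.
Sum over k = 0,...,19: E = 39/39 + 39/38 + 39/37 + ... + 39/21 + 39/20 = 27.5263.

27.526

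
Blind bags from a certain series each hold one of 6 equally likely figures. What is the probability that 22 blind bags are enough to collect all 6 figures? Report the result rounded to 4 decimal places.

0.8933

Let A_i be the event that figure i is missing after 22 blind bags. By inclusion–exclusion on the A_i,
P(all seen) = Σ_{j=0}^{6} (-1)^j C(6,j)((6-j)/6)^22
= 1.00000 - 0.10868 + 0.00200 - 0.00000 + 0.00000 - 0.00000 + 0.00000
= 0.89332.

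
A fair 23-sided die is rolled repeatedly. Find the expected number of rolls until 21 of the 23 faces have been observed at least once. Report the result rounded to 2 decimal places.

With k distinct faces already seen, the next new one arrives after an expected 23/(23-k) rolls.
Sum over k = 0,...,20: E = 23/23 + 23/22 + 23/21 + ... + 23/4 + 23/3 = 51.389.

51.39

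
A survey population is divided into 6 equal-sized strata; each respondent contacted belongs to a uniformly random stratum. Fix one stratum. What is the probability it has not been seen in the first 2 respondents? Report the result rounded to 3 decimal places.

0.694

Each respondent misses the fixed stratum with probability (6-1)/6 = 5/6, independently.
P(still missing after 2) = (5/6)^2 = 0.6944.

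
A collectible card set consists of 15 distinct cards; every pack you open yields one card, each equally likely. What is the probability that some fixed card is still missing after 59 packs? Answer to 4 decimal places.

0.0171

Each pack misses the fixed card with probability (15-1)/15 = 14/15, independently.
P(still missing after 59) = (14/15)^59 = 0.01707.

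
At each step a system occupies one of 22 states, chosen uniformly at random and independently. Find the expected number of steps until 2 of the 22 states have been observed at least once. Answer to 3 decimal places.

With k distinct states already seen, the next new one arrives after an expected 22/(22-k) steps.
Sum over k = 0,...,1: E = 22/22 + 22/21 = 2.0476.

2.048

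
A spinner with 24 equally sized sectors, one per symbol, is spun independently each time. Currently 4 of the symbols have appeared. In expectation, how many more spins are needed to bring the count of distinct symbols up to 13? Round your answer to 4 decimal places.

The wait to go from k to k+1 distinct symbols is geometric with mean 24/(24-k).
Sum over k = 4,...,12: E = 24/20 + 24/19 + 24/18 + ... + 24/13 + 24/12 = 13.86870.

13.8687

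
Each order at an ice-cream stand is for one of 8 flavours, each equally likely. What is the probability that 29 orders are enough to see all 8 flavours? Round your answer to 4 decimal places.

By inclusion–exclusion over which flavours are missing,
P(all seen) = Σ_{j=0}^{8} (-1)^j C(8,j)((8-j)/8)^29
= 1.00000 - 0.16647 + 0.00667 - 0.00007 + 0.00000 - 0.00000 + 0.00000 - 0.00000 + 0.00000
= 0.84013.

0.8401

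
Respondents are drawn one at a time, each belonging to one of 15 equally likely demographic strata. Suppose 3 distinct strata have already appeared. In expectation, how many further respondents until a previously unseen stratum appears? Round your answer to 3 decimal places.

1.250

The number of respondents until the next new stratum is geometric with success probability 12/15, so its mean is 15/12.
E = 15/12 = 1.2500.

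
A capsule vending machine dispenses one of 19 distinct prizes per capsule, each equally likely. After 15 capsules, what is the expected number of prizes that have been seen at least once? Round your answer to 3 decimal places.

10.556

For each prize, P(seen in 15 capsules) = 1 - (18/19)^15 = 0.5556.
By linearity of expectation, E[distinct seen] = 19·(1 - (18/19)^15) = 10.5562.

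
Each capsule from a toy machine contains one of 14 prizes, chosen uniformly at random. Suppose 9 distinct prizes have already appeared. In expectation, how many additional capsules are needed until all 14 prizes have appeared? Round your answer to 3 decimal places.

From k distinct to k+1 distinct takes on average 14/(14-k) capsules.
Sum over k = 9,...,13: E = 14/5 + 14/4 + 14/3 + 14/2 + 14/1 = 31.9667.

31.967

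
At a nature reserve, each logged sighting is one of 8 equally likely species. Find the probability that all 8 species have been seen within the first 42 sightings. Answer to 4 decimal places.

Let A_i be the event that species i is missing after 42 sightings. By inclusion–exclusion on the A_i,
P(all seen) = Σ_{j=0}^{8} (-1)^j C(8,j)((8-j)/8)^42
= 1.00000 - 0.02934 + 0.00016 - 0.00000 + 0.00000 - 0.00000 + 0.00000 - 0.00000 + 0.00000
= 0.97082.

0.9708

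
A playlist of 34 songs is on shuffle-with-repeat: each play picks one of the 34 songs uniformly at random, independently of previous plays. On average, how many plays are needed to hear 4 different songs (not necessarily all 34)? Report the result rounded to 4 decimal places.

4.1896

With k distinct songs already seen, the next new one arrives after an expected 34/(34-k) plays.
Sum over k = 0,...,3: E = 34/34 + 34/33 + 34/32 + 34/31 = 4.18958.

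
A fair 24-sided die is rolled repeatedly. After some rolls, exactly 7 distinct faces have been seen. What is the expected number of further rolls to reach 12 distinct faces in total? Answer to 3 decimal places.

8.072

The wait to go from k to k+1 distinct faces is geometric with mean 24/(24-k).
Sum over k = 7,...,11: E = 24/17 + 24/16 + 24/15 + 24/14 + 24/13 = 8.0722.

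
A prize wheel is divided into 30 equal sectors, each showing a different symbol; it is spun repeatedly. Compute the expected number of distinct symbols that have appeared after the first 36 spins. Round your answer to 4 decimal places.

21.1471

For each symbol, P(seen in 36 spins) = 1 - (29/30)^36 = 0.70490.
By linearity of expectation, E[distinct seen] = 30·(1 - (29/30)^36) = 21.14713.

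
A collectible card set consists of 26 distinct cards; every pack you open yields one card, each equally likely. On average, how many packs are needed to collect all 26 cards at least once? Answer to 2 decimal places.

100.21

Split into phases: going from k distinct to k+1 distinct takes on average 26/(26-k) packs.
E[T] = 26/26 + 26/25 + 26/24 + ... + 26/2 + 26/1 = 26·H_{26}.
H_{26} = 3.854, so E[T] = 100.215.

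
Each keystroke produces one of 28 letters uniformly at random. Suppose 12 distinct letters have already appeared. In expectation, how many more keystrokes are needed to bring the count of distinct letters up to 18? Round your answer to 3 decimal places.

12.649

From k distinct to k+1 distinct takes on average 28/(28-k) keystrokes.
Sum over k = 12,...,17: E = 28/16 + 28/15 + 28/14 + 28/13 + 28/12 + 28/11 = 12.6493.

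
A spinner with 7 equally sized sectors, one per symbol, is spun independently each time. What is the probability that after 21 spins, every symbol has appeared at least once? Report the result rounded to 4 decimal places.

0.7427

Let A_i be the event that symbol i is missing after 21 spins. By inclusion–exclusion on the A_i,
P(all seen) = Σ_{j=0}^{7} (-1)^j C(7,j)((7-j)/7)^21
= 1.00000 - 0.27493 + 0.01793 - 0.00028 + 0.00000 - 0.00000 + 0.00000 - 0.00000
= 0.74273.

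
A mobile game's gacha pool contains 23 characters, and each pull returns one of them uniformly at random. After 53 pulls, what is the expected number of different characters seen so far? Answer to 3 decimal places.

20.820

For each character, P(seen in 53 pulls) = 1 - (22/23)^53 = 0.9052.
By linearity of expectation, E[distinct seen] = 23·(1 - (22/23)^53) = 20.8195.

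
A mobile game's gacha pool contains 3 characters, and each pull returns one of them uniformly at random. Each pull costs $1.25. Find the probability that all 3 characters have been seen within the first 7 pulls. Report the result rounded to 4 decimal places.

0.8258

By inclusion–exclusion over which characters are missing,
P(all seen) = Σ_{j=0}^{3} (-1)^j C(3,j)((3-j)/3)^7
= 1.00000 - 0.17558 + 0.00137 - 0.00000
= 0.82579.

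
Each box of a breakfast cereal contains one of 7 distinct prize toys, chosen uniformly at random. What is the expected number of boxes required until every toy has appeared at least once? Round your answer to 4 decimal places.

18.1500

Split into phases: going from k distinct to k+1 distinct takes on average 7/(7-k) boxes.
E[T] = 7/7 + 7/6 + 7/5 + ... + 7/2 + 7/1 = 7·H_{7}.
H_{7} = 2.59286, so E[T] = 18.15000.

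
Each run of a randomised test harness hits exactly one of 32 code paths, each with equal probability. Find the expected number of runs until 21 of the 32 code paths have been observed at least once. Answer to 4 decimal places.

33.2358

With k distinct code paths already seen, the next new one arrives after an expected 32/(32-k) runs.
Sum over k = 0,...,20: E = 32/32 + 32/31 + 32/30 + ... + 32/13 + 32/12 = 33.23577.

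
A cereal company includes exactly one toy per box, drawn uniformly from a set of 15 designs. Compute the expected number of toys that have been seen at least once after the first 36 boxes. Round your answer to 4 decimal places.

13.7485

For each toy, P(seen in 36 boxes) = 1 - (14/15)^36 = 0.91657.
By linearity of expectation, E[distinct seen] = 15·(1 - (14/15)^36) = 13.74855.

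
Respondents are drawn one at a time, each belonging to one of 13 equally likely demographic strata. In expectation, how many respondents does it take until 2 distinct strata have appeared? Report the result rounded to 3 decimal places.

With k distinct strata already seen, the next new one arrives after an expected 13/(13-k) respondents.
Sum over k = 0,...,1: E = 13/13 + 13/12 = 2.0833.

2.083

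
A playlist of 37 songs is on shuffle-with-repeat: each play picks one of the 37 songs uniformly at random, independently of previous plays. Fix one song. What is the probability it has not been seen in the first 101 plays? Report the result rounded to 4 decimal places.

Each play misses the fixed song with probability (37-1)/37 = 36/37, independently.
P(still missing after 101) = (36/37)^101 = 0.06283.

0.0628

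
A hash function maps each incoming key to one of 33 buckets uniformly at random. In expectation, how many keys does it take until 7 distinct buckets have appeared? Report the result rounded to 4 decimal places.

7.7345

With k distinct buckets already seen, the next new one arrives after an expected 33/(33-k) keys.
Sum over k = 0,...,6: E = 33/33 + 33/32 + 33/31 + ... + 33/28 + 33/27 = 7.73449.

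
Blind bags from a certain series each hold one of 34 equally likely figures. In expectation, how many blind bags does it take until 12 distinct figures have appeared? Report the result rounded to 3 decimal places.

With k distinct figures already seen, the next new one arrives after an expected 34/(34-k) blind bags.
Sum over k = 0,...,11: E = 34/34 + 34/33 + 34/32 + ... + 34/24 + 34/23 = 14.5315.

14.531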